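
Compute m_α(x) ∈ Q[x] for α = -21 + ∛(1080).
m_α(x) = x^3 + 63x^2 + 1323x + 8181

Set β = α + 21 = ∛(1080), so β^3 = 1080. Then (α + 21)^3 - 1080 = 0, i.e. α is a root of g(x) = (x + 21)^3 - 1080 = x^3 + 63x^2 + 1323x + 8181. Since g(x) = h(x + 21) where h(x) = x^3 - 1080, and h is irreducible over Q (because 1080 is not a perfect cube, so h has no rational root, and a monic cubic with no rational root is irreducible), g is also irreducible (irreducibility is preserved under the substitution x → x + 21). Hence m_α(x) = x^3 + 63x^2 + 1323x + 8181.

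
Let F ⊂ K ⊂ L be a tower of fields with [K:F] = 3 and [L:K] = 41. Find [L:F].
[L:F] = 123

The tower law says that for any tower of field extensions F ⊂ K ⊂ L with finite degrees, [L:F] = [L:K] · [K:F]. Here this gives [L:F] = 41 · 3 = 123.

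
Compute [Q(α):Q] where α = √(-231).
[Q(α):Q] = 2

[Q(α):Q] equals the degree of the minimal polynomial of α. Here α^2 = -231 and x^2 + 231 is irreducible (d = -231 is squarefree, ≠ 1, hence not a square), so deg(m_α) = 2. Thus [Q(α):Q] = 2.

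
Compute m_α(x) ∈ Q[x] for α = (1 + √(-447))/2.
m_α(x) = x^2 - x + 112

From 2α - 1 = √(-447), squaring gives (2α - 1)^2 = -447, i.e. 4α^2 - 4α + 1 = -447, so α^2 - α + (1 + 447)/4 = 0. Since -447 ≡ 1 (mod 4), (1 + 447)/4 = 112 ∈ Z. The polynomial x^2 - x + 112 has discriminant 1 - 4·(112) = -447, which is not a perfect square in Q (d = -447 is squarefree and ≠ 1), so x^2 - x + 112 is irreducible over Q. It is the minimal polynomial of α.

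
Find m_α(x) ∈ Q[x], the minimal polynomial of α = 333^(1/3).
m_α(x) = x^3 - 333

α satisfies α^3 = 333, so x^3 - 333 annihilates α. By the rational root test, a rational root p/q (in lowest terms) of x^3 - 333 would satisfy p^3 = 333 q^3, forcing q = 1 and p^3 = 333; but 333 is not a perfect cube, contradiction. A monic cubic over Q with no rational root is irreducible (any nontrivial factorization would include a linear factor). Hence x^3 - 333 is the minimal polynomial of α, and in particular [Q(α):Q] = 3.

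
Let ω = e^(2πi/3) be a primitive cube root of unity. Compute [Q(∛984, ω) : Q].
[Q(∛984, ω) : Q] = 6

[Q(∛984):Q] = 3 (min poly x^3 - 984, irreducible since 984 is not a perfect cube). [Q(ω):Q] = 2 (min poly x^2 + x + 1). Since Q(∛984) ⊂ R and ω ∉ R, we have ω ∉ Q(∛984), so x^2 + x + 1 remains irreducible over Q(∛984) and [Q(∛984, ω) : Q(∛984)] = 2. By the tower law, [Q(∛984, ω) : Q] = 3 · 2 = 6. (In fact Q(∛984, ω) is the splitting field of x^3 - 984 over Q.)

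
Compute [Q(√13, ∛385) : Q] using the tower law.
[Q(√13, ∛385) : Q] = 6

Let L = Q(√13, ∛385). Since Q(√13) ⊂ L and [Q(√13):Q] = 2, the tower law gives 2 | [L:Q]. Likewise Q(∛385) ⊂ L with [Q(∛385):Q] = 3 (because 385 is not a perfect cube), so 3 | [L:Q]. As gcd(2,3) = 1, [L:Q] is divisible by 6. Conversely L is generated over Q by √13 and ∛385, so [L:Q] ≤ 2·3 = 6. Therefore [Q(√13, ∛385) : Q] = 6.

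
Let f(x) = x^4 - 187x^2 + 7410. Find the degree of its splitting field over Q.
[K : Q] = 4

Solving the quadratic in x^2: x^2 = (187 ± √(187^2 - 4·7410))/2 = (187 ± √5329)/2 = (187 ± 73)/2, giving x^2 = 57 or x^2 = 130. So f(x) = (x^2 - 57)(x^2 - 130) and the roots of f are ±√57, ±√130. Hence the splitting field is K = Q(√57, √130). Since 57 and 130 are distinct squarefree integers > 1, their product 7410 is not a perfect square, so √130 ∉ Q(√57). By the tower law [K:Q] = [Q(√57,√130):Q(√57)] · [Q(√57):Q] = 2 · 2 = 4.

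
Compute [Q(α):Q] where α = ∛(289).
[Q(α):Q] = 3

The minimal polynomial of α is x^3 - 289, irreducible over Q since 289 is not a perfect cube (so x^3 - 289 has no rational root). Hence [Q(α):Q] = deg(m_α) = 3.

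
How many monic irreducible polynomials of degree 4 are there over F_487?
There are 14062224348 monic irreducible polynomials of degree 4 over F_487

Each element of F_{487^4} that lies in no proper subfield is a root of exactly one monic irreducible of degree 4 over F_487, and each such polynomial has 4 distinct roots in F_{487^4}. By Möbius inversion the count is N_487(4) = (1/4) Σ_{d|4} μ(4/d) · 487^d = (1/4)(μ(4)·487^1 + μ(2)·487^2 + μ(1)·487^4) = 56248897392/4 = 14062224348.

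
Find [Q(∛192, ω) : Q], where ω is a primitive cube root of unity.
[Q(∛192, ω) : Q] = 6

[Q(∛192):Q] = 3 (min poly x^3 - 192, irreducible since 192 is not a perfect cube). [Q(ω):Q] = 2 (min poly x^2 + x + 1). Since Q(∛192) ⊂ R and ω ∉ R, we have ω ∉ Q(∛192), so x^2 + x + 1 remains irreducible over Q(∛192) and [Q(∛192, ω) : Q(∛192)] = 2. By the tower law, [Q(∛192, ω) : Q] = 3 · 2 = 6. (In fact Q(∛192, ω) is the splitting field of x^3 - 192 over Q.)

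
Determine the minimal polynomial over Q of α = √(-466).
m_α(x) = x^2 + 466

α satisfies α^2 + 466 = 0, so x^2 + 466 annihilates α. Since d = -466 is squarefree and ≠ 1, it is not a perfect square in Q, so x^2 + 466 has no rational root and is therefore irreducible over Q (a degree-2 polynomial over a field is irreducible iff it has no root). Hence m_α(x) = x^2 + 466.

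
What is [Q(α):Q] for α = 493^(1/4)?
[Q(α):Q] = 4

α is a root of x^4 - 493. By Eisenstein's criterion at the prime p = 17 (which divides the constant term 493 but p^2 = 289 does not, since 493 is squarefree), x^4 - 493 is irreducible over Q. Hence [Q(α):Q] = 4.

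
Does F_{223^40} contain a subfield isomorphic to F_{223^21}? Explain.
No: F_{223^21} is not a subfield of F_{223^40}

F_{p^m} embeds in F_{p^n} iff m | n. Here 21 ∤ 40 (since 40 = 1·21 + 19 with remainder 19 ≠ 0), so F_{223^21} is not a subfield of F_{223^40}. Equivalently: if it were, the tower law would give 21 = [F_{223^21}:F_223] dividing [F_{223^40}:F_223] = 40, contradiction.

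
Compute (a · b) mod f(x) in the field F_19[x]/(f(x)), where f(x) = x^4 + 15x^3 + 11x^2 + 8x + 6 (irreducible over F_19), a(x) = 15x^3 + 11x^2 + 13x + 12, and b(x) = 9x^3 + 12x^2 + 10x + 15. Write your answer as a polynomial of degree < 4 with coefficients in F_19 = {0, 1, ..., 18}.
a · b ≡ 11x^3 + 14x^2 + 16x + 17 (mod f(x))

Multiply in F_19[x]: a(x)·b(x) = (15x^3 + 11x^2 + 13x + 12)·(9x^3 + 12x^2 + 10x + 15) = 2x^6 + 13x^5 + 10x^3 + 2x^2 + 11x + 9. This has degree ≥ 4, so divide by f(x) over F_19: 2x^6 + 13x^5 + 10x^3 + 2x^2 + 11x + 9 = (2x^2 + 2x + 5)·(x^4 + 15x^3 + 11x^2 + 8x + 6) + (11x^3 + 14x^2 + 16x + 17). Hence a·b ≡ 11x^3 + 14x^2 + 16x + 17 (mod f). (F_19[x]/(f) is a field with 19^4 = 130321 elements since f is irreducible of degree 4.)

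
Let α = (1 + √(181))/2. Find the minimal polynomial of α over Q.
m_α(x) = x^2 - x - 45

From 2α - 1 = √(181), squaring gives (2α - 1)^2 = 181, i.e. 4α^2 - 4α + 1 = 181, so α^2 - α + (1 - 181)/4 = 0. Since 181 ≡ 1 (mod 4), (1 - 181)/4 = -45 ∈ Z. The polynomial x^2 - x - 45 has discriminant 1 - 4·(-45) = 181, which is not a perfect square in Q (d = 181 is squarefree and ≠ 1), so x^2 - x - 45 is irreducible over Q. It is the minimal polynomial of α.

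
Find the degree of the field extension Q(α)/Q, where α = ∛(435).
[Q(α):Q] = 3

The minimal polynomial of α is x^3 - 435, irreducible over Q since 435 is not a perfect cube (so x^3 - 435 has no rational root). Hence [Q(α):Q] = deg(m_α) = 3.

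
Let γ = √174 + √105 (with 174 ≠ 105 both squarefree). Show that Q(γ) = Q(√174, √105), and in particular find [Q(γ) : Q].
[Q(γ) : Q] = 4 (equivalently, Q(γ) = Q(√174, √105))

Obviously Q(γ) ⊆ Q(√174, √105), and [Q(√174, √105):Q] = 4 (since 174, 105 are distinct squarefree integers > 1 with 18270 not a perfect square). To show equality we compute the minimal polynomial of γ. From γ = √174 + √105: γ^2 = 174 + 2√(18270) + 105 = 279 + 2√(18270), so γ^2 - 279 = 2√(18270); squaring, (γ^2 - 279)^2 = 4·18270, i.e. γ^4 - 558γ^2 + 77841 - 73080 = 0, i.e. γ^4 - 558γ^2 + 4761 = 0. So γ is a root of x^4 - 558x^2 + 4761. This polynomial is irreducible over Q: it has no rational root (each ±√174 ± √105 is irrational), and any factorization into two quadratics over Q would force √(18270) ∈ Q (pairing opposite roots) or √174, √105 ∈ Q (other pairings), all impossible. Hence [Q(γ):Q] = 4 = [Q(√174, √105):Q], so Q(γ) = Q(√174, √105).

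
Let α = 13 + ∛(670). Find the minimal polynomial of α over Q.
m_α(x) = x^3 - 39x^2 + 507x - 2867

Set β = α - 13 = ∛(670), so β^3 = 670. Then (α - 13)^3 - 670 = 0, i.e. α is a root of g(x) = (x - 13)^3 - 670 = x^3 - 39x^2 + 507x - 2867. Since g(x) = h(x - 13) where h(x) = x^3 - 670, and h is irreducible over Q (because 670 is not a perfect cube, so h has no rational root, and a monic cubic with no rational root is irreducible), g is also irreducible (irreducibility is preserved under the substitution x → x - 13). Hence m_α(x) = x^3 - 39x^2 + 507x - 2867.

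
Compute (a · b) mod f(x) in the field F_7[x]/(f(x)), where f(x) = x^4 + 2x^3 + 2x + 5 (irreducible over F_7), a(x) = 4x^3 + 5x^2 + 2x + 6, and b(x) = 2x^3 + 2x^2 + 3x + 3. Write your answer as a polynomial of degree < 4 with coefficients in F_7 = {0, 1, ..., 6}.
a · b ≡ 4x^3 + 3x^2 + 5x + 6 (mod f(x))

Multiply in F_7[x]: a(x)·b(x) = (4x^3 + 5x^2 + 2x + 6)·(2x^3 + 2x^2 + 3x + 3) = x^6 + 4x^5 + 5x^4 + x^3 + 5x^2 + 3x + 4. This has degree ≥ 4, so divide by f(x) over F_7: x^6 + 4x^5 + 5x^4 + x^3 + 5x^2 + 3x + 4 = (x^2 + 2x + 1)·(x^4 + 2x^3 + 2x + 5) + (4x^3 + 3x^2 + 5x + 6). Hence a·b ≡ 4x^3 + 3x^2 + 5x + 6 (mod f). (F_7[x]/(f) is a field with 7^4 = 2401 elements since f is irreducible of degree 4.)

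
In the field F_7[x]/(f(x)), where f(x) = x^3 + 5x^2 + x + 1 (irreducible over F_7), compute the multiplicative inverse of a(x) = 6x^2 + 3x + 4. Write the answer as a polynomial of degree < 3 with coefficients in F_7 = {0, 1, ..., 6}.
a(x)^(-1) ≡ 6x^2 (mod f(x))

Since f is irreducible over F_7, F_7[x]/(f) is a field and a(x) ≠ 0 has an inverse. Apply the extended Euclidean algorithm to f(x) and a(x) in F_7[x]: f(x) = (6x + 6)·a(x) + (x + 5);  a(x) = (6x + 1)·(x + 5) + (6). The last nonzero remainder is the constant 6 = gcd(f, a) in F_7. Back-substituting through the division chain expresses 6 = s(x)·a(x) + t(x)·f(x) with s(x) ≡ x^2 (mod f), so (x^2)·a(x) ≡ 6 (mod f). Multiplying by 6^(-1) ≡ 6 in F_7 gives a(x)^(-1) ≡ 6·(x^2) ≡ 6x^2 (mod f). Check: (6x^2 + 3x + 4)·(6x^2) = x^4 + 4x^3 + 3x^2 ≡ 1 (mod x^3 + 5x^2 + x + 1).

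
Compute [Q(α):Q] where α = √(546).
[Q(α):Q] = 2

[Q(α):Q] equals the degree of the minimal polynomial of α. Here α^2 = 546 and x^2 - 546 is irreducible (d = 546 is squarefree, ≠ 1, hence not a square), so deg(m_α) = 2. Thus [Q(α):Q] = 2.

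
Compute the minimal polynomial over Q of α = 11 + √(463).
m_α(x) = x^2 - 22x - 342

From α - 11 = √(463), squaring gives (α - 11)^2 = 463, i.e. α^2 - 22α + 121 = 463, so α^2 - 22α - 342 = 0. The discriminant of x^2 - 22x - 342 is (-22)^2 - 4·(-342) = 484 + 1368 = 1852, and 4·(463) is not a perfect square in Q since 463 is squarefree and ≠ 1. Hence x^2 - 22x - 342 is irreducible over Q and is the minimal polynomial of α.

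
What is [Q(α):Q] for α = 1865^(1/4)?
[Q(α):Q] = 4

α is a root of x^4 - 1865. By Eisenstein's criterion at the prime p = 5 (which divides the constant term 1865 but p^2 = 25 does not, since 1865 is squarefree), x^4 - 1865 is irreducible over Q. Hence [Q(α):Q] = 4.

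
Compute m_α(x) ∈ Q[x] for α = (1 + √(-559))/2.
m_α(x) = x^2 - x + 140

From 2α - 1 = √(-559), squaring gives (2α - 1)^2 = -559, i.e. 4α^2 - 4α + 1 = -559, so α^2 - α + (1 + 559)/4 = 0. Since -559 ≡ 1 (mod 4), (1 + 559)/4 = 140 ∈ Z. The polynomial x^2 - x + 140 has discriminant 1 - 4·(140) = -559, which is not a perfect square in Q (d = -559 is squarefree and ≠ 1), so x^2 - x + 140 is irreducible over Q. It is the minimal polynomial of α.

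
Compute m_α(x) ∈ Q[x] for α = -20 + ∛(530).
m_α(x) = x^3 + 60x^2 + 1200x + 7470

Set β = α + 20 = ∛(530), so β^3 = 530. Then (α + 20)^3 - 530 = 0, i.e. α is a root of g(x) = (x + 20)^3 - 530 = x^3 + 60x^2 + 1200x + 7470. Since g(x) = h(x + 20) where h(x) = x^3 - 530, and h is irreducible over Q (because 530 is not a perfect cube, so h has no rational root, and a monic cubic with no rational root is irreducible), g is also irreducible (irreducibility is preserved under the substitution x → x + 20). Hence m_α(x) = x^3 + 60x^2 + 1200x + 7470.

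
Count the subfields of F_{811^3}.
F_{811^3} has 2 subfields

The subfields of F_{p^n} are exactly the fields F_{p^d} for d | n (each is the fixed field of the unique index-d subgroup of Gal(F_{p^n}/F_p) ≅ Z/nZ). The divisors of n = 3 are {1, 3}, giving 2 subfields: F_{811^1}, F_{811^3}.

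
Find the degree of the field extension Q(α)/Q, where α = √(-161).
[Q(α):Q] = 2

[Q(α):Q] equals the degree of the minimal polynomial of α. Here α^2 = -161 and x^2 + 161 is irreducible (d = -161 is squarefree, ≠ 1, hence not a square), so deg(m_α) = 2. Thus [Q(α):Q] = 2.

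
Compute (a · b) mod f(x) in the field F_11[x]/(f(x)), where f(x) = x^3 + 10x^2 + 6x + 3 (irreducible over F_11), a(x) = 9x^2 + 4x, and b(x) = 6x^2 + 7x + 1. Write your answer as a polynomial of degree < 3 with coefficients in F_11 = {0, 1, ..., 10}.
a · b ≡ 8x^2 + 8x + 6 (mod f(x))

Multiply in F_11[x]: a(x)·b(x) = (9x^2 + 4x)·(6x^2 + 7x + 1) = 10x^4 + 10x^3 + 4x^2 + 4x. This has degree ≥ 3, so divide by f(x) over F_11: 10x^4 + 10x^3 + 4x^2 + 4x = (10x + 9)·(x^3 + 10x^2 + 6x + 3) + (8x^2 + 8x + 6). Hence a·b ≡ 8x^2 + 8x + 6 (mod f). (F_11[x]/(f) is a field with 11^3 = 1331 elements since f is irreducible of degree 3.)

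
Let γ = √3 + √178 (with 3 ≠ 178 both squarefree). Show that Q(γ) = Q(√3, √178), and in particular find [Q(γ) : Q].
[Q(γ) : Q] = 4 (equivalently, Q(γ) = Q(√3, √178))

Obviously Q(γ) ⊆ Q(√3, √178), and [Q(√3, √178):Q] = 4 (since 3, 178 are distinct squarefree integers > 1 with 534 not a perfect square). To show equality we compute the minimal polynomial of γ. From γ = √3 + √178: γ^2 = 3 + 2√(534) + 178 = 181 + 2√(534), so γ^2 - 181 = 2√(534); squaring, (γ^2 - 181)^2 = 4·534, i.e. γ^4 - 362γ^2 + 32761 - 2136 = 0, i.e. γ^4 - 362γ^2 + 30625 = 0. So γ is a root of x^4 - 362x^2 + 30625. This polynomial is irreducible over Q: it has no rational root (each ±√3 ± √178 is irrational), and any factorization into two quadratics over Q would force √(534) ∈ Q (pairing opposite roots) or √3, √178 ∈ Q (other pairings), all impossible. Hence [Q(γ):Q] = 4 = [Q(√3, √178):Q], so Q(γ) = Q(√3, √178).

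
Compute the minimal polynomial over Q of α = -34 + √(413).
m_α(x) = x^2 + 68x + 743

From α + 34 = √(413), squaring gives (α + 34)^2 = 413, i.e. α^2 + 68α + 1156 = 413, so α^2 + 68α + 743 = 0. The discriminant of x^2 + 68x + 743 is (68)^2 - 4·(743) = 4624 - 2972 = 1652, and 4·(413) is not a perfect square in Q since 413 is squarefree and ≠ 1. Hence x^2 + 68x + 743 is irreducible over Q and is the minimal polynomial of α.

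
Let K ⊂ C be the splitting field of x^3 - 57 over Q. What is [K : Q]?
[K : Q] = 6

The roots of x^3 - 57 are ∛57, ω∛57, ω^2∛57 where ω = e^(2πi/3) is a primitive cube root of unity, so K = Q(∛57, ω). Now [Q(∛57):Q] = 3 (since 57 is not a perfect cube, x^3 - 57 is irreducible) and [Q(ω):Q] = 2. Both 2 and 3 divide [K:Q], and [K:Q] ≤ 3·2 = 6, so [K:Q] = 6. (Equivalently: Q(∛57) ⊂ R but ω ∉ R, so [K : Q(∛57)] = 2.)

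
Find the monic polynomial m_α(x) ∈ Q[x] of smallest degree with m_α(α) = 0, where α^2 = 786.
m_α(x) = x^2 - 786

α satisfies α^2 - 786 = 0, so x^2 - 786 annihilates α. Since d = 786 is squarefree and ≠ 1, it is not a perfect square in Q, so x^2 - 786 has no rational root and is therefore irreducible over Q (a degree-2 polynomial over a field is irreducible iff it has no root). Hence m_α(x) = x^2 - 786.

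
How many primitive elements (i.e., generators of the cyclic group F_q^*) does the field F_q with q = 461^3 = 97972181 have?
There are φ(97972180) = 37319040 primitive elements

F_q^* is cyclic of order q - 1 = 97972180. A cyclic group of order m has exactly φ(m) generators. Here m = 97972180 = 2^2 · 5 · 23 · 373 · 571, so the number of primitive elements is φ(97972180) = 37319040.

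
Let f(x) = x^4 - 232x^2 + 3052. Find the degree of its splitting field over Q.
[K : Q] = 4

Solving the quadratic in x^2: x^2 = (232 ± √(232^2 - 4·3052))/2 = (232 ± √41616)/2 = (232 ± 204)/2, giving x^2 = 218 or x^2 = 14. So f(x) = (x^2 - 218)(x^2 - 14) and the roots of f are ±√218, ±√14. Hence the splitting field is K = Q(√218, √14). Since 218 and 14 are distinct squarefree integers > 1, their product 3052 is not a perfect square, so √14 ∉ Q(√218). By the tower law [K:Q] = [Q(√218,√14):Q(√218)] · [Q(√218):Q] = 2 · 2 = 4.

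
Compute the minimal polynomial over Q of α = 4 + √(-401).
m_α(x) = x^2 - 8x + 417

From α - 4 = √(-401), squaring gives (α - 4)^2 = -401, i.e. α^2 - 8α + 16 = -401, so α^2 - 8α + 417 = 0. The discriminant of x^2 - 8x + 417 is (-8)^2 - 4·(417) = 64 - 1668 = -1604, and 4·(-401) is not a perfect square in Q since -401 is squarefree and ≠ 1. Hence x^2 - 8x + 417 is irreducible over Q and is the minimal polynomial of α.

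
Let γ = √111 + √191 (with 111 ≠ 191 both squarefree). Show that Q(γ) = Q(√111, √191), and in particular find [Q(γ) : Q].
[Q(γ) : Q] = 4 (equivalently, Q(γ) = Q(√111, √191))

Obviously Q(γ) ⊆ Q(√111, √191), and [Q(√111, √191):Q] = 4 (since 111, 191 are distinct squarefree integers > 1 with 21201 not a perfect square). To show equality we compute the minimal polynomial of γ. From γ = √111 + √191: γ^2 = 111 + 2√(21201) + 191 = 302 + 2√(21201), so γ^2 - 302 = 2√(21201); squaring, (γ^2 - 302)^2 = 4·21201, i.e. γ^4 - 604γ^2 + 91204 - 84804 = 0, i.e. γ^4 - 604γ^2 + 6400 = 0. So γ is a root of x^4 - 604x^2 + 6400. This polynomial is irreducible over Q: it has no rational root (each ±√111 ± √191 is irrational), and any factorization into two quadratics over Q would force √(21201) ∈ Q (pairing opposite roots) or √111, √191 ∈ Q (other pairings), all impossible. Hence [Q(γ):Q] = 4 = [Q(√111, √191):Q], so Q(γ) = Q(√111, √191).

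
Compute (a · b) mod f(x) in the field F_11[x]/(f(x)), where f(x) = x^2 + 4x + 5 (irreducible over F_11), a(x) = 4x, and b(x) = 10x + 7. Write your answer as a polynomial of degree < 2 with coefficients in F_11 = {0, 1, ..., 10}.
a · b ≡ 9 (mod f(x))

Multiply in F_11[x]: a(x)·b(x) = (4x)·(10x + 7) = 7x^2 + 6x. This has degree ≥ 2, so divide by f(x) over F_11: 7x^2 + 6x = (7)·(x^2 + 4x + 5) + (9). Hence a·b ≡ 9 (mod f). (F_11[x]/(f) is a field with 11^2 = 121 elements since f is irreducible of degree 2.)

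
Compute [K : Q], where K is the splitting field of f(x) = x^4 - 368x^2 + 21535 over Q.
[K : Q] = 4

Solving the quadratic in x^2: x^2 = (368 ± √(368^2 - 4·21535))/2 = (368 ± √49284)/2 = (368 ± 222)/2, giving x^2 = 73 or x^2 = 295. So f(x) = (x^2 - 73)(x^2 - 295) and the roots of f are ±√73, ±√295. Hence the splitting field is K = Q(√73, √295). Since 73 and 295 are distinct squarefree integers > 1, their product 21535 is not a perfect square, so √295 ∉ Q(√73). By the tower law [K:Q] = [Q(√73,√295):Q(√73)] · [Q(√73):Q] = 2 · 2 = 4.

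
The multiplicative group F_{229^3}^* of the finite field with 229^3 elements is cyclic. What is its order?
|F_{229^3}^*| = 12008988

F_{229^3} has 229^3 = 12008989 elements; its multiplicative group consists of all nonzero elements, so |F_{229^3}^*| = 12008989 - 1 = 12008988. (It is cyclic since any finite subgroup of the multiplicative group of a field is cyclic.)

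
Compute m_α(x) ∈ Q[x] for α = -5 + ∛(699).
m_α(x) = x^3 + 15x^2 + 75x - 574

Set β = α + 5 = ∛(699), so β^3 = 699. Then (α + 5)^3 - 699 = 0, i.e. α is a root of g(x) = (x + 5)^3 - 699 = x^3 + 15x^2 + 75x - 574. Since g(x) = h(x + 5) where h(x) = x^3 - 699, and h is irreducible over Q (because 699 is not a perfect cube, so h has no rational root, and a monic cubic with no rational root is irreducible), g is also irreducible (irreducibility is preserved under the substitution x → x + 5). Hence m_α(x) = x^3 + 15x^2 + 75x - 574.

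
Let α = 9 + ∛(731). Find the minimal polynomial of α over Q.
m_α(x) = x^3 - 27x^2 + 243x - 1460

Set β = α - 9 = ∛(731), so β^3 = 731. Then (α - 9)^3 - 731 = 0, i.e. α is a root of g(x) = (x - 9)^3 - 731 = x^3 - 27x^2 + 243x - 1460. Since g(x) = h(x - 9) where h(x) = x^3 - 731, and h is irreducible over Q (because 731 is not a perfect cube, so h has no rational root, and a monic cubic with no rational root is irreducible), g is also irreducible (irreducibility is preserved under the substitution x → x - 9). Hence m_α(x) = x^3 - 27x^2 + 243x - 1460.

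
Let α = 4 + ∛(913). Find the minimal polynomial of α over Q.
m_α(x) = x^3 - 12x^2 + 48x - 977

Set β = α - 4 = ∛(913), so β^3 = 913. Then (α - 4)^3 - 913 = 0, i.e. α is a root of g(x) = (x - 4)^3 - 913 = x^3 - 12x^2 + 48x - 977. Since g(x) = h(x - 4) where h(x) = x^3 - 913, and h is irreducible over Q (because 913 is not a perfect cube, so h has no rational root, and a monic cubic with no rational root is irreducible), g is also irreducible (irreducibility is preserved under the substitution x → x - 4). Hence m_α(x) = x^3 - 12x^2 + 48x - 977.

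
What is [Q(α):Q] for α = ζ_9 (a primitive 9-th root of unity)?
[Q(α):Q] = 6

The minimal polynomial of ζ_9 over Q is the 9-th cyclotomic polynomial Φ_9(x), which is irreducible over Q and has degree φ(9) = 6. Hence [Q(α):Q] = φ(9) = 6.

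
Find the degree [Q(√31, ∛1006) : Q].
[Q(√31, ∛1006) : Q] = 6

Let L = Q(√31, ∛1006). Since Q(√31) ⊂ L and [Q(√31):Q] = 2, the tower law gives 2 | [L:Q]. Likewise Q(∛1006) ⊂ L with [Q(∛1006):Q] = 3 (because 1006 is not a perfect cube), so 3 | [L:Q]. As gcd(2,3) = 1, [L:Q] is divisible by 6. Conversely L is generated over Q by √31 and ∛1006, so [L:Q] ≤ 2·3 = 6. Therefore [Q(√31, ∛1006) : Q] = 6.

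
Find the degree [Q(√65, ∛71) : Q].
[Q(√65, ∛71) : Q] = 6

Let L = Q(√65, ∛71). Since Q(√65) ⊂ L and [Q(√65):Q] = 2, the tower law gives 2 | [L:Q]. Likewise Q(∛71) ⊂ L with [Q(∛71):Q] = 3 (because 71 is not a perfect cube), so 3 | [L:Q]. As gcd(2,3) = 1, [L:Q] is divisible by 6. Conversely L is generated over Q by √65 and ∛71, so [L:Q] ≤ 2·3 = 6. Therefore [Q(√65, ∛71) : Q] = 6.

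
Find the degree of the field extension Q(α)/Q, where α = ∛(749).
[Q(α):Q] = 3

The minimal polynomial of α is x^3 - 749, irreducible over Q since 749 is not a perfect cube (so x^3 - 749 has no rational root). Hence [Q(α):Q] = deg(m_α) = 3.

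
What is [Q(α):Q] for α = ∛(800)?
[Q(α):Q] = 3

The minimal polynomial of α is x^3 - 800, irreducible over Q since 800 is not a perfect cube (so x^3 - 800 has no rational root). Hence [Q(α):Q] = deg(m_α) = 3.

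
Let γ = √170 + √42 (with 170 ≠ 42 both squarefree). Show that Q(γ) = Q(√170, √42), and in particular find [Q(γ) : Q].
[Q(γ) : Q] = 4 (equivalently, Q(γ) = Q(√170, √42))

Obviously Q(γ) ⊆ Q(√170, √42), and [Q(√170, √42):Q] = 4 (since 170, 42 are distinct squarefree integers > 1 with 7140 not a perfect square). To show equality we compute the minimal polynomial of γ. From γ = √170 + √42: γ^2 = 170 + 2√(7140) + 42 = 212 + 2√(7140), so γ^2 - 212 = 2√(7140); squaring, (γ^2 - 212)^2 = 4·7140, i.e. γ^4 - 424γ^2 + 44944 - 28560 = 0, i.e. γ^4 - 424γ^2 + 16384 = 0. So γ is a root of x^4 - 424x^2 + 16384. This polynomial is irreducible over Q: it has no rational root (each ±√170 ± √42 is irrational), and any factorization into two quadratics over Q would force √(7140) ∈ Q (pairing opposite roots) or √170, √42 ∈ Q (other pairings), all impossible. Hence [Q(γ):Q] = 4 = [Q(√170, √42):Q], so Q(γ) = Q(√170, √42).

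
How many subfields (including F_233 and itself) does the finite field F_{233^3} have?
F_{233^3} has 2 subfields

The subfields of F_{p^n} are exactly the fields F_{p^d} for d | n (each is the fixed field of the unique index-d subgroup of Gal(F_{p^n}/F_p) ≅ Z/nZ). The divisors of n = 3 are {1, 3}, giving 2 subfields: F_{233^1}, F_{233^3}.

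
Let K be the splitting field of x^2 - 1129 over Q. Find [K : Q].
[K : Q] = 2

f(x) = x^2 - 1129 factors as (x - √1129)(x + √1129). The splitting field is K = Q(√1129). Since 1129 is squarefree and > 1, it is not a perfect square, so x^2 - 1129 is irreducible over Q and [Q(√1129) : Q] = 2. Hence [K : Q] = 2.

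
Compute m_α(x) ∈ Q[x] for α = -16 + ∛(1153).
m_α(x) = x^3 + 48x^2 + 768x + 2943

Set β = α + 16 = ∛(1153), so β^3 = 1153. Then (α + 16)^3 - 1153 = 0, i.e. α is a root of g(x) = (x + 16)^3 - 1153 = x^3 + 48x^2 + 768x + 2943. Since g(x) = h(x + 16) where h(x) = x^3 - 1153, and h is irreducible over Q (because 1153 is not a perfect cube, so h has no rational root, and a monic cubic with no rational root is irreducible), g is also irreducible (irreducibility is preserved under the substitution x → x + 16). Hence m_α(x) = x^3 + 48x^2 + 768x + 2943.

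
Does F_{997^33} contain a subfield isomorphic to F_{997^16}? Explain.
No: F_{997^16} is not a subfield of F_{997^33}

F_{p^m} embeds in F_{p^n} iff m | n. Here 16 ∤ 33 (since 33 = 2·16 + 1 with remainder 1 ≠ 0), so F_{997^16} is not a subfield of F_{997^33}. Equivalently: if it were, the tower law would give 16 = [F_{997^16}:F_997] dividing [F_{997^33}:F_997] = 33, contradiction.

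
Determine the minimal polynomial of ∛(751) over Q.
m_α(x) = x^3 - 751

α satisfies α^3 = 751, so x^3 - 751 annihilates α. By the rational root test, a rational root p/q (in lowest terms) of x^3 - 751 would satisfy p^3 = 751 q^3, forcing q = 1 and p^3 = 751; but 751 is not a perfect cube, contradiction. A monic cubic over Q with no rational root is irreducible (any nontrivial factorization would include a linear factor). Hence x^3 - 751 is the minimal polynomial of α, and in particular [Q(α):Q] = 3.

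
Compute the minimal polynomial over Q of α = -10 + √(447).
m_α(x) = x^2 + 20x - 347

From α + 10 = √(447), squaring gives (α + 10)^2 = 447, i.e. α^2 + 20α + 100 = 447, so α^2 + 20α - 347 = 0. The discriminant of x^2 + 20x - 347 is (20)^2 - 4·(-347) = 400 + 1388 = 1788, and 4·(447) is not a perfect square in Q since 447 is squarefree and ≠ 1. Hence x^2 + 20x - 347 is irreducible over Q and is the minimal polynomial of α.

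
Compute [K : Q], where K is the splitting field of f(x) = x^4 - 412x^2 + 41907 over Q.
[K : Q] = 4

Solving the quadratic in x^2: x^2 = (412 ± √(412^2 - 4·41907))/2 = (412 ± √2116)/2 = (412 ± 46)/2, giving x^2 = 229 or x^2 = 183. So f(x) = (x^2 - 229)(x^2 - 183) and the roots of f are ±√229, ±√183. Hence the splitting field is K = Q(√229, √183). Since 229 and 183 are distinct squarefree integers > 1, their product 41907 is not a perfect square, so √183 ∉ Q(√229). By the tower law [K:Q] = [Q(√229,√183):Q(√229)] · [Q(√229):Q] = 2 · 2 = 4.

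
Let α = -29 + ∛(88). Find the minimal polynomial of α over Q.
m_α(x) = x^3 + 87x^2 + 2523x + 24301

Set β = α + 29 = ∛(88), so β^3 = 88. Then (α + 29)^3 - 88 = 0, i.e. α is a root of g(x) = (x + 29)^3 - 88 = x^3 + 87x^2 + 2523x + 24301. Since g(x) = h(x + 29) where h(x) = x^3 - 88, and h is irreducible over Q (because 88 is not a perfect cube, so h has no rational root, and a monic cubic with no rational root is irreducible), g is also irreducible (irreducibility is preserved under the substitution x → x + 29). Hence m_α(x) = x^3 + 87x^2 + 2523x + 24301.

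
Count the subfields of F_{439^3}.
F_{439^3} has 2 subfields

The subfields of F_{p^n} are exactly the fields F_{p^d} for d | n (each is the fixed field of the unique index-d subgroup of Gal(F_{p^n}/F_p) ≅ Z/nZ). The divisors of n = 3 are {1, 3}, giving 2 subfields: F_{439^1}, F_{439^3}.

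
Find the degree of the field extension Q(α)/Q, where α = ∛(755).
[Q(α):Q] = 3

The minimal polynomial of α is x^3 - 755, irreducible over Q since 755 is not a perfect cube (so x^3 - 755 has no rational root). Hence [Q(α):Q] = deg(m_α) = 3.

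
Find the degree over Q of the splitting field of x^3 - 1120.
[K : Q] = 6

The roots of x^3 - 1120 are ∛1120, ω∛1120, ω^2∛1120 where ω = e^(2πi/3) is a primitive cube root of unity, so K = Q(∛1120, ω). Now [Q(∛1120):Q] = 3 (since 1120 is not a perfect cube, x^3 - 1120 is irreducible) and [Q(ω):Q] = 2. Both 2 and 3 divide [K:Q], and [K:Q] ≤ 3·2 = 6, so [K:Q] = 6. (Equivalently: Q(∛1120) ⊂ R but ω ∉ R, so [K : Q(∛1120)] = 2.)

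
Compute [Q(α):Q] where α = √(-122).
[Q(α):Q] = 2

[Q(α):Q] equals the degree of the minimal polynomial of α. Here α^2 = -122 and x^2 + 122 is irreducible (d = -122 is squarefree, ≠ 1, hence not a square), so deg(m_α) = 2. Thus [Q(α):Q] = 2.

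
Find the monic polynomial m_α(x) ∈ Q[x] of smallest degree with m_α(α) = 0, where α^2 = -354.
m_α(x) = x^2 + 354

α satisfies α^2 + 354 = 0, so x^2 + 354 annihilates α. Since d = -354 is squarefree and ≠ 1, it is not a perfect square in Q, so x^2 + 354 has no rational root and is therefore irreducible over Q (a degree-2 polynomial over a field is irreducible iff it has no root). Hence m_α(x) = x^2 + 354.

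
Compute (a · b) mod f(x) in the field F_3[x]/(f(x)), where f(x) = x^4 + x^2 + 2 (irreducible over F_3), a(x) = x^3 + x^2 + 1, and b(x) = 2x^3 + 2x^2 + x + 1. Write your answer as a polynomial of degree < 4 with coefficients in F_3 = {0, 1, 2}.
a · b ≡ x^2 + 2x + 2 (mod f(x))

Multiply in F_3[x]: a(x)·b(x) = (x^3 + x^2 + 1)·(2x^3 + 2x^2 + x + 1) = 2x^6 + x^5 + x^3 + x + 1. This has degree ≥ 4, so divide by f(x) over F_3: 2x^6 + x^5 + x^3 + x + 1 = (2x^2 + x + 1)·(x^4 + x^2 + 2) + (x^2 + 2x + 2). Hence a·b ≡ x^2 + 2x + 2 (mod f). (F_3[x]/(f) is a field with 3^4 = 81 elements since f is irreducible of degree 4.)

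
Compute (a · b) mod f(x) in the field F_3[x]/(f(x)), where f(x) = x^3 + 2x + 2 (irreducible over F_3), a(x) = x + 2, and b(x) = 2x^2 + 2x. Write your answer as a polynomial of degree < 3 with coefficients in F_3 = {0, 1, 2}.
a · b ≡ 2 (mod f(x))

Multiply in F_3[x]: a(x)·b(x) = (x + 2)·(2x^2 + 2x) = 2x^3 + x. This has degree ≥ 3, so divide by f(x) over F_3: 2x^3 + x = (2)·(x^3 + 2x + 2) + (2). Hence a·b ≡ 2 (mod f). (F_3[x]/(f) is a field with 3^3 = 27 elements since f is irreducible of degree 3.)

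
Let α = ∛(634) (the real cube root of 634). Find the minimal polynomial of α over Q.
m_α(x) = x^3 - 634

α satisfies α^3 = 634, so x^3 - 634 annihilates α. By the rational root test, a rational root p/q (in lowest terms) of x^3 - 634 would satisfy p^3 = 634 q^3, forcing q = 1 and p^3 = 634; but 634 is not a perfect cube, contradiction. A monic cubic over Q with no rational root is irreducible (any nontrivial factorization would include a linear factor). Hence x^3 - 634 is the minimal polynomial of α, and in particular [Q(α):Q] = 3.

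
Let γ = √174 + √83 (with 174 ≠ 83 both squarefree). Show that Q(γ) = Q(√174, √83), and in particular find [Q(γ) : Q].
[Q(γ) : Q] = 4 (equivalently, Q(γ) = Q(√174, √83))

Obviously Q(γ) ⊆ Q(√174, √83), and [Q(√174, √83):Q] = 4 (since 174, 83 are distinct squarefree integers > 1 with 14442 not a perfect square). To show equality we compute the minimal polynomial of γ. From γ = √174 + √83: γ^2 = 174 + 2√(14442) + 83 = 257 + 2√(14442), so γ^2 - 257 = 2√(14442); squaring, (γ^2 - 257)^2 = 4·14442, i.e. γ^4 - 514γ^2 + 66049 - 57768 = 0, i.e. γ^4 - 514γ^2 + 8281 = 0. So γ is a root of x^4 - 514x^2 + 8281. This polynomial is irreducible over Q: it has no rational root (each ±√174 ± √83 is irrational), and any factorization into two quadratics over Q would force √(14442) ∈ Q (pairing opposite roots) or √174, √83 ∈ Q (other pairings), all impossible. Hence [Q(γ):Q] = 4 = [Q(√174, √83):Q], so Q(γ) = Q(√174, √83).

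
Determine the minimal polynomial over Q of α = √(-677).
m_α(x) = x^2 + 677

α satisfies α^2 + 677 = 0, so x^2 + 677 annihilates α. Since d = -677 is squarefree and ≠ 1, it is not a perfect square in Q, so x^2 + 677 has no rational root and is therefore irreducible over Q (a degree-2 polynomial over a field is irreducible iff it has no root). Hence m_α(x) = x^2 + 677.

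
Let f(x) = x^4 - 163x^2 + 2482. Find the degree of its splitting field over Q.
[K : Q] = 4

Solving the quadratic in x^2: x^2 = (163 ± √(163^2 - 4·2482))/2 = (163 ± √16641)/2 = (163 ± 129)/2, giving x^2 = 146 or x^2 = 17. So f(x) = (x^2 - 146)(x^2 - 17) and the roots of f are ±√146, ±√17. Hence the splitting field is K = Q(√146, √17). Since 146 and 17 are distinct squarefree integers > 1, their product 2482 is not a perfect square, so √17 ∉ Q(√146). By the tower law [K:Q] = [Q(√146,√17):Q(√146)] · [Q(√146):Q] = 2 · 2 = 4.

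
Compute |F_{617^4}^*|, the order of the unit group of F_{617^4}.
|F_{617^4}^*| = 144924114720

F_{617^4} has 617^4 = 144924114721 elements; its multiplicative group consists of all nonzero elements, so |F_{617^4}^*| = 144924114721 - 1 = 144924114720. (It is cyclic since any finite subgroup of the multiplicative group of a field is cyclic.)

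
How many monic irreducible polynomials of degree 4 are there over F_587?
There are 29681862798 monic irreducible polynomials of degree 4 over F_587

Each element of F_{587^4} that lies in no proper subfield is a root of exactly one monic irreducible of degree 4 over F_587, and each such polynomial has 4 distinct roots in F_{587^4}. By Möbius inversion the count is N_587(4) = (1/4) Σ_{d|4} μ(4/d) · 587^d = (1/4)(μ(4)·587^1 + μ(2)·587^2 + μ(1)·587^4) = 118727451192/4 = 29681862798.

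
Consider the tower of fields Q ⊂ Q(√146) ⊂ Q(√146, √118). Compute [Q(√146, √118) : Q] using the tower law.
[Q(√146, √118) : Q] = 4

[Q(√146):Q] = 2 (min poly x^2 - 146, irreducible since 146 is squarefree > 1). For the top step, suppose √118 ∈ Q(√146), say √118 = c + d√146 with c, d ∈ Q. Squaring: 118 = c^2 + 146d^2 + 2cd√146. Since √146 ∉ Q this forces 2cd = 0. If d = 0 then √118 = c ∈ Q, contradicting 118 squarefree > 1. If c = 0 then 118 = 146d^2, so 146·118 = (146d)^2 is a perfect square in Q — but 146·118 = 17228 is not a perfect square (since 146 and 118 are distinct squarefree integers). Contradiction. Hence √118 ∉ Q(√146), so x^2 - 118 stays irreducible over Q(√146) and [Q(√146, √118) : Q(√146)] = 2. By the tower law, [Q(√146, √118) : Q] = 2 · 2 = 4.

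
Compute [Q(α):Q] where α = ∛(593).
[Q(α):Q] = 3

The minimal polynomial of α is x^3 - 593, irreducible over Q since 593 is not a perfect cube (so x^3 - 593 has no rational root). Hence [Q(α):Q] = deg(m_α) = 3.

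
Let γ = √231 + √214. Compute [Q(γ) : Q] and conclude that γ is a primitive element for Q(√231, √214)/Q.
[Q(γ) : Q] = 4 (equivalently, Q(γ) = Q(√231, √214))

Obviously Q(γ) ⊆ Q(√231, √214), and [Q(√231, √214):Q] = 4 (since 231, 214 are distinct squarefree integers > 1 with 49434 not a perfect square). To show equality we compute the minimal polynomial of γ. From γ = √231 + √214: γ^2 = 231 + 2√(49434) + 214 = 445 + 2√(49434), so γ^2 - 445 = 2√(49434); squaring, (γ^2 - 445)^2 = 4·49434, i.e. γ^4 - 890γ^2 + 198025 - 197736 = 0, i.e. γ^4 - 890γ^2 + 289 = 0. So γ is a root of x^4 - 890x^2 + 289. This polynomial is irreducible over Q: it has no rational root (each ±√231 ± √214 is irrational), and any factorization into two quadratics over Q would force √(49434) ∈ Q (pairing opposite roots) or √231, √214 ∈ Q (other pairings), all impossible. Hence [Q(γ):Q] = 4 = [Q(√231, √214):Q], so Q(γ) = Q(√231, √214).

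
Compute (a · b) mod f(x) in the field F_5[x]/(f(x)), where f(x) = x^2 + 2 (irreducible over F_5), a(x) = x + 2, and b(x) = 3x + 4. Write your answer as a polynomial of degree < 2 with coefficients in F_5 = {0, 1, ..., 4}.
a · b ≡ 2 (mod f(x))

Multiply in F_5[x]: a(x)·b(x) = (x + 2)·(3x + 4) = 3x^2 + 3. This has degree ≥ 2, so divide by f(x) over F_5: 3x^2 + 3 = (3)·(x^2 + 2) + (2). Hence a·b ≡ 2 (mod f). (F_5[x]/(f) is a field with 5^2 = 25 elements since f is irreducible of degree 2.)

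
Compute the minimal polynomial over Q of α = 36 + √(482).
m_α(x) = x^2 - 72x + 814

From α - 36 = √(482), squaring gives (α - 36)^2 = 482, i.e. α^2 - 72α + 1296 = 482, so α^2 - 72α + 814 = 0. The discriminant of x^2 - 72x + 814 is (-72)^2 - 4·(814) = 5184 - 3256 = 1928, and 4·(482) is not a perfect square in Q since 482 is squarefree and ≠ 1. Hence x^2 - 72x + 814 is irreducible over Q and is the minimal polynomial of α.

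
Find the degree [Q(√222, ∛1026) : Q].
[Q(√222, ∛1026) : Q] = 6

Let L = Q(√222, ∛1026). Since Q(√222) ⊂ L and [Q(√222):Q] = 2, the tower law gives 2 | [L:Q]. Likewise Q(∛1026) ⊂ L with [Q(∛1026):Q] = 3 (because 1026 is not a perfect cube), so 3 | [L:Q]. As gcd(2,3) = 1, [L:Q] is divisible by 6. Conversely L is generated over Q by √222 and ∛1026, so [L:Q] ≤ 2·3 = 6. Therefore [Q(√222, ∛1026) : Q] = 6.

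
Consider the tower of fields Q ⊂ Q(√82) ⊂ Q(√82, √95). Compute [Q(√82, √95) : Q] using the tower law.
[Q(√82, √95) : Q] = 4

[Q(√82):Q] = 2 (min poly x^2 - 82, irreducible since 82 is squarefree > 1). For the top step, suppose √95 ∈ Q(√82), say √95 = c + d√82 with c, d ∈ Q. Squaring: 95 = c^2 + 82d^2 + 2cd√82. Since √82 ∉ Q this forces 2cd = 0. If d = 0 then √95 = c ∈ Q, contradicting 95 squarefree > 1. If c = 0 then 95 = 82d^2, so 82·95 = (82d)^2 is a perfect square in Q — but 82·95 = 7790 is not a perfect square (since 82 and 95 are distinct squarefree integers). Contradiction. Hence √95 ∉ Q(√82), so x^2 - 95 stays irreducible over Q(√82) and [Q(√82, √95) : Q(√82)] = 2. By the tower law, [Q(√82, √95) : Q] = 2 · 2 = 4.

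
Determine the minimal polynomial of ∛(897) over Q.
m_α(x) = x^3 - 897

α satisfies α^3 = 897, so x^3 - 897 annihilates α. By the rational root test, a rational root p/q (in lowest terms) of x^3 - 897 would satisfy p^3 = 897 q^3, forcing q = 1 and p^3 = 897; but 897 is not a perfect cube, contradiction. A monic cubic over Q with no rational root is irreducible (any nontrivial factorization would include a linear factor). Hence x^3 - 897 is the minimal polynomial of α, and in particular [Q(α):Q] = 3.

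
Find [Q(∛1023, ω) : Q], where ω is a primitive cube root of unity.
[Q(∛1023, ω) : Q] = 6

[Q(∛1023):Q] = 3 (min poly x^3 - 1023, irreducible since 1023 is not a perfect cube). [Q(ω):Q] = 2 (min poly x^2 + x + 1). Since Q(∛1023) ⊂ R and ω ∉ R, we have ω ∉ Q(∛1023), so x^2 + x + 1 remains irreducible over Q(∛1023) and [Q(∛1023, ω) : Q(∛1023)] = 2. By the tower law, [Q(∛1023, ω) : Q] = 3 · 2 = 6. (In fact Q(∛1023, ω) is the splitting field of x^3 - 1023 over Q.)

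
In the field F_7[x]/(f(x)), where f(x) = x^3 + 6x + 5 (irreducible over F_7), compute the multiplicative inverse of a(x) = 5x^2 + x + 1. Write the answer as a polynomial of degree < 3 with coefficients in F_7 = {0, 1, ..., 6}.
a(x)^(-1) ≡ 3x^2 + 2 (mod f(x))

Since f is irreducible over F_7, F_7[x]/(f) is a field and a(x) ≠ 0 has an inverse. Apply the extended Euclidean algorithm to f(x) and a(x) in F_7[x]: f(x) = (3x + 5)·a(x) + (5x);  a(x) = (x + 3)·(5x) + (1). The last nonzero remainder is the constant 1 = gcd(f, a) in F_7. Back-substituting through the division chain expresses 1 = s(x)·a(x) + t(x)·f(x) with s(x) ≡ 3x^2 + 2 (mod f), so a(x)^(-1) ≡ s(x) = 3x^2 + 2 (mod f). Check: (5x^2 + x + 1)·(3x^2 + 2) = x^4 + 3x^3 + 6x^2 + 2x + 2 ≡ 1 (mod x^3 + 6x + 5).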